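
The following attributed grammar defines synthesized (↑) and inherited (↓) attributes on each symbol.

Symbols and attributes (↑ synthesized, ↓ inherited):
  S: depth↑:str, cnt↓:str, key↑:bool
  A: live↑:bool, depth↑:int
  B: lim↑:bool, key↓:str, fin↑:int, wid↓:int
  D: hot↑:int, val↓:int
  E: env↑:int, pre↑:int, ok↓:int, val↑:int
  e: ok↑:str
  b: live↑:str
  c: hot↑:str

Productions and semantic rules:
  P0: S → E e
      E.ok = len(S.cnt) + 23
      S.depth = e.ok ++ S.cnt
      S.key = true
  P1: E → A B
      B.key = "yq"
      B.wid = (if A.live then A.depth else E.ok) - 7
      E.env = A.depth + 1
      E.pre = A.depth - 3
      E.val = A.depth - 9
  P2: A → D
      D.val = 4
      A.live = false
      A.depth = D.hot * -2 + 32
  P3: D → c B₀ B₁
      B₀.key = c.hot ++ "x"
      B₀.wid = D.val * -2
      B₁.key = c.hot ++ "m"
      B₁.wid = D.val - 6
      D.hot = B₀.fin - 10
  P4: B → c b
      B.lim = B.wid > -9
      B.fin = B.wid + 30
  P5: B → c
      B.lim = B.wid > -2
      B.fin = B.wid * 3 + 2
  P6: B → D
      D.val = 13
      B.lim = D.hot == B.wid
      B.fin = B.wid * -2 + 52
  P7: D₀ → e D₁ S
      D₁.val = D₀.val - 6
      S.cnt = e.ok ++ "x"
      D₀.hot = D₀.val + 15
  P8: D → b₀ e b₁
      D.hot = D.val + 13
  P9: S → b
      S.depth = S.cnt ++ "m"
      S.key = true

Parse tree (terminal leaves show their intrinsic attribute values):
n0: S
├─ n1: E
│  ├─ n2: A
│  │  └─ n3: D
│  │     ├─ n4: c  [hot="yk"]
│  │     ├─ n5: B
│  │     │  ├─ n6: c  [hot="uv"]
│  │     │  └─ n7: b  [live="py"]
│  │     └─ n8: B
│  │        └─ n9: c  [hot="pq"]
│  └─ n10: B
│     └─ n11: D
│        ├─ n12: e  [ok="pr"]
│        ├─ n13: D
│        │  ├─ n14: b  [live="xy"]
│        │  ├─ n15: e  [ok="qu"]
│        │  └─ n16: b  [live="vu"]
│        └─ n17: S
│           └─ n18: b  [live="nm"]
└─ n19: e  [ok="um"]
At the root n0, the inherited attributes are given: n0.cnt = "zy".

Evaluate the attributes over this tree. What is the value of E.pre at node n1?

5

1. n0.cnt = "zy"  [given at root]
2. n1.ok = 25  [len(S.cnt) + 23]
3. n3.val = 4  [4]
4. n4.hot = "yk"  [terminal]
5. n5.key = "ykx"  [c.hot ++ "x"]
6. n5.wid = -8  [D.val * -2]
7. n6.hot = "uv"  [terminal]
8. n7.live = "py"  [terminal]
9. n5.lim = true  [B.wid > -9]
10. n5.fin = 22  [B.wid + 30]
11. n8.key = "ykm"  [c.hot ++ "m"]
12. n8.wid = -2  [D.val - 6]
13. n9.hot = "pq"  [terminal]
14. n8.lim = false  [B.wid > -2]
15. n8.fin = -4  [B.wid * 3 + 2]
16. n3.hot = 12  [B₀.fin - 10]
17. n2.live = false  [false]
18. n2.depth = 8  [D.hot * -2 + 32]
19. n10.key = "yq"  ["yq"]
20. n10.wid = 18  [(if A.live then A.depth else E.ok) - 7]
21. n11.val = 13  [13]
22. n12.ok = "pr"  [terminal]
23. n13.val = 7  [D₀.val - 6]
24. n14.live = "xy"  [terminal]
25. n15.ok = "qu"  [terminal]
26. n16.live = "vu"  [terminal]
27. n13.hot = 20  [D.val + 13]
28. n17.cnt = "prx"  [e.ok ++ "x"]
29. n18.live = "nm"  [terminal]
30. n17.depth = "prxm"  [S.cnt ++ "m"]
31. n17.key = true  [true]
32. n11.hot = 28  [D₀.val + 15]
33. n10.lim = false  [D.hot == B.wid]
34. n10.fin = 16  [B.wid * -2 + 52]
35. n1.env = 9  [A.depth + 1]
36. n1.pre = 5  [A.depth - 3]
37. n1.val = -1  [A.depth - 9]
38. n19.ok = "um"  [terminal]
39. n0.depth = "umzy"  [e.ok ++ S.cnt]
40. n0.key = true  [true]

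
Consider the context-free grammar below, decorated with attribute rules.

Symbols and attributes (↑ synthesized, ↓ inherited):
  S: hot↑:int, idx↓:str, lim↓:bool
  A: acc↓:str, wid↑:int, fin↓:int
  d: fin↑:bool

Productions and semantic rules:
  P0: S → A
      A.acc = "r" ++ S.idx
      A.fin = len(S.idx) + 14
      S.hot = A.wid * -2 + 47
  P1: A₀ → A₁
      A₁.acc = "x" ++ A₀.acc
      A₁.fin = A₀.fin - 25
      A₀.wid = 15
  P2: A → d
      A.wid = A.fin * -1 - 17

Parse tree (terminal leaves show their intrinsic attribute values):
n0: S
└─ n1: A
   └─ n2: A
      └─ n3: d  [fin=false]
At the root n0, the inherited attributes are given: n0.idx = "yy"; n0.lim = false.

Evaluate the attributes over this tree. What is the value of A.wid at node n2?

-8

1. n0.idx = "yy"  [given at root]
2. n0.lim = false  [given at root]
3. n1.acc = "ryy"  ["r" ++ S.idx]
4. n1.fin = 16  [len(S.idx) + 14]
5. n2.acc = "xryy"  ["x" ++ A₀.acc]
6. n2.fin = -9  [A₀.fin - 25]
7. n3.fin = false  [terminal]
8. n2.wid = -8  [A.fin * -1 - 17]
9. n1.wid = 15  [15]
10. n0.hot = 17  [A.wid * -2 + 47]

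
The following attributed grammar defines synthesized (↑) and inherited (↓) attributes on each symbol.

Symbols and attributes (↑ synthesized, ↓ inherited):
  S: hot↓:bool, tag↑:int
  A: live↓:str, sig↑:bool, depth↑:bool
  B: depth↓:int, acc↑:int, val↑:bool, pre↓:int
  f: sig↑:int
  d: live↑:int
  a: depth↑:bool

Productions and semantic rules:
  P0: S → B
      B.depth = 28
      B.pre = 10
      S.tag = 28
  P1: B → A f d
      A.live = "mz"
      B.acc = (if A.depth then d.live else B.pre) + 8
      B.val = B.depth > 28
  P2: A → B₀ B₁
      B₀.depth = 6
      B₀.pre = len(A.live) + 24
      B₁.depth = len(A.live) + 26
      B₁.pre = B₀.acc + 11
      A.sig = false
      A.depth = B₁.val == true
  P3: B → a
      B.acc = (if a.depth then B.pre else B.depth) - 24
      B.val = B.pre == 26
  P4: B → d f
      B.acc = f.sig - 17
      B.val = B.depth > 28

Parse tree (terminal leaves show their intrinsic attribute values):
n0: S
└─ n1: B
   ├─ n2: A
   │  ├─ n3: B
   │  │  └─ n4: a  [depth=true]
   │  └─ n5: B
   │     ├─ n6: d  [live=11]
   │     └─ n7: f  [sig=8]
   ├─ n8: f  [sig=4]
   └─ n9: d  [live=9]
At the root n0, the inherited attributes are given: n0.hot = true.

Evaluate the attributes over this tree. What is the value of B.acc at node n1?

1. n0.hot = true  [given at root]
2. n1.depth = 28  [28]
3. n1.pre = 10  [10]
4. n2.live = "mz"  ["mz"]
5. n3.depth = 6  [6]
6. n3.pre = 26  [len(A.live) + 24]
7. n4.depth = true  [terminal]
8. n3.acc = 2  [(if a.depth then B.pre else B.depth) - 24]
9. n3.val = true  [B.pre == 26]
10. n5.depth = 28  [len(A.live) + 26]
11. n5.pre = 13  [B₀.acc + 11]
12. n6.live = 11  [terminal]
13. n7.sig = 8  [terminal]
14. n5.acc = -9  [f.sig - 17]
15. n5.val = false  [B.depth > 28]
16. n2.sig = false  [false]
17. n2.depth = false  [B₁.val == true]
18. n8.sig = 4  [terminal]
19. n9.live = 9  [terminal]
20. n1.acc = 18  [(if A.depth then d.live else B.pre) + 8]
21. n1.val = false  [B.depth > 28]
22. n0.tag = 28  [28]

18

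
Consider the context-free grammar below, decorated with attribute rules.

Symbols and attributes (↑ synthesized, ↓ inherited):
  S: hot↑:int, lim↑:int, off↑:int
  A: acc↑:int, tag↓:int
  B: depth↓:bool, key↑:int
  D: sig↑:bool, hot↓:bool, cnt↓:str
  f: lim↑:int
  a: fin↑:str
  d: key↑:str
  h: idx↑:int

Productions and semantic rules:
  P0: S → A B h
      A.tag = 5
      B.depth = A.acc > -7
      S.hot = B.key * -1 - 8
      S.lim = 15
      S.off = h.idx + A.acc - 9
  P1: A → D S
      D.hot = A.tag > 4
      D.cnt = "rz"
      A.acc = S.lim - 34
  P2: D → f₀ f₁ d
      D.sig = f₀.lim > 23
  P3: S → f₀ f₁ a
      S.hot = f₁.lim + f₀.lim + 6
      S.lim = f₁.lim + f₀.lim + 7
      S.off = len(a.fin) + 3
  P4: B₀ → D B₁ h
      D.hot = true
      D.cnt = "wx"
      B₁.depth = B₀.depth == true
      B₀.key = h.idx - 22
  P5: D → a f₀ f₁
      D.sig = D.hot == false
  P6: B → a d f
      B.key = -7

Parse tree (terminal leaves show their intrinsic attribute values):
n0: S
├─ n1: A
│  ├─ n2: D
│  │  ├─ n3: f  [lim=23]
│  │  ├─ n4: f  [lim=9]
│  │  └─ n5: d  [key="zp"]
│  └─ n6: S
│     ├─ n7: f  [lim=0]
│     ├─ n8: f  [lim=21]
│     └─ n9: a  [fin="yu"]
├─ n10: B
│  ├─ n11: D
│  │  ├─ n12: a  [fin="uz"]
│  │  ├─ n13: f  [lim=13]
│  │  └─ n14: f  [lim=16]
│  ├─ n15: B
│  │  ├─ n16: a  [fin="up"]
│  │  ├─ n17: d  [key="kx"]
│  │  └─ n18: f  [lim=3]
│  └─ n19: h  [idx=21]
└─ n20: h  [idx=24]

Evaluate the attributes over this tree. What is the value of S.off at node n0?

9

1. n1.tag = 5  [5]
2. n2.hot = true  [A.tag > 4]
3. n2.cnt = "rz"  ["rz"]
4. n3.lim = 23  [terminal]
5. n4.lim = 9  [terminal]
6. n5.key = "zp"  [terminal]
7. n2.sig = false  [f₀.lim > 23]
8. n7.lim = 0  [terminal]
9. n8.lim = 21  [terminal]
10. n9.fin = "yu"  [terminal]
11. n6.hot = 27  [f₁.lim + f₀.lim + 6]
12. n6.lim = 28  [f₁.lim + f₀.lim + 7]
13. n6.off = 5  [len(a.fin) + 3]
14. n1.acc = -6  [S.lim - 34]
15. n10.depth = true  [A.acc > -7]
16. n11.hot = true  [true]
17. n11.cnt = "wx"  ["wx"]
18. n12.fin = "uz"  [terminal]
19. n13.lim = 13  [terminal]
20. n14.lim = 16  [terminal]
21. n11.sig = false  [D.hot == false]
22. n15.depth = true  [B₀.depth == true]
23. n16.fin = "up"  [terminal]
24. n17.key = "kx"  [terminal]
25. n18.lim = 3  [terminal]
26. n15.key = -7  [-7]
27. n19.idx = 21  [terminal]
28. n10.key = -1  [h.idx - 22]
29. n20.idx = 24  [terminal]
30. n0.hot = -7  [B.key * -1 - 8]
31. n0.lim = 15  [15]
32. n0.off = 9  [h.idx + A.acc - 9]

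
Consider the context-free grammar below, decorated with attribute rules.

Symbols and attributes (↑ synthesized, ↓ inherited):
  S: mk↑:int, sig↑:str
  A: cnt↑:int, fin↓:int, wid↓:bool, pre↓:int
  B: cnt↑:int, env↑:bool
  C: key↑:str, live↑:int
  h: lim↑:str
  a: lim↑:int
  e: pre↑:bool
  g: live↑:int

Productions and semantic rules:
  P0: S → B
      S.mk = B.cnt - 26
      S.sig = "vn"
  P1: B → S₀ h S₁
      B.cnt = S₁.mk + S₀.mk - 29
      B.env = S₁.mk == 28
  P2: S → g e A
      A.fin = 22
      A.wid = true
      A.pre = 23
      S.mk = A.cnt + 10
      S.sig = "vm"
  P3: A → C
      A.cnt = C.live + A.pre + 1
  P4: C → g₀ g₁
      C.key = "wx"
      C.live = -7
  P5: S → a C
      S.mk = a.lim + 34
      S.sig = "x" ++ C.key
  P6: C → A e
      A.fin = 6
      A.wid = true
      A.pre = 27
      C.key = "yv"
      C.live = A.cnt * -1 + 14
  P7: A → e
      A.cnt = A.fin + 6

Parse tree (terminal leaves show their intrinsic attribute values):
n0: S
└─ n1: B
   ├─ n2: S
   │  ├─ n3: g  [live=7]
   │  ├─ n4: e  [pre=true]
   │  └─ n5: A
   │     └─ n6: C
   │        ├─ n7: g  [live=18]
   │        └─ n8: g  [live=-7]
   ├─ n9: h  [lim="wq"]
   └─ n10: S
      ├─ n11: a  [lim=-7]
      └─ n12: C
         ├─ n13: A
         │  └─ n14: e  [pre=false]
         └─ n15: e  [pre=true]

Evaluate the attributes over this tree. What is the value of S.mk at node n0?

1. n3.live = 7  [terminal]
2. n4.pre = true  [terminal]
3. n5.fin = 22  [22]
4. n5.wid = true  [true]
5. n5.pre = 23  [23]
6. n7.live = 18  [terminal]
7. n8.live = -7  [terminal]
8. n6.key = "wx"  ["wx"]
9. n6.live = -7  [-7]
10. n5.cnt = 17  [C.live + A.pre + 1]
11. n2.mk = 27  [A.cnt + 10]
12. n2.sig = "vm"  ["vm"]
13. n9.lim = "wq"  [terminal]
14. n11.lim = -7  [terminal]
15. n13.fin = 6  [6]
16. n13.wid = true  [true]
17. n13.pre = 27  [27]
18. n14.pre = false  [terminal]
19. n13.cnt = 12  [A.fin + 6]
20. n15.pre = true  [terminal]
21. n12.key = "yv"  ["yv"]
22. n12.live = 2  [A.cnt * -1 + 14]
23. n10.mk = 27  [a.lim + 34]
24. n10.sig = "xyv"  ["x" ++ C.key]
25. n1.cnt = 25  [S₁.mk + S₀.mk - 29]
26. n1.env = false  [S₁.mk == 28]
27. n0.mk = -1  [B.cnt - 26]
28. n0.sig = "vn"  ["vn"]

-1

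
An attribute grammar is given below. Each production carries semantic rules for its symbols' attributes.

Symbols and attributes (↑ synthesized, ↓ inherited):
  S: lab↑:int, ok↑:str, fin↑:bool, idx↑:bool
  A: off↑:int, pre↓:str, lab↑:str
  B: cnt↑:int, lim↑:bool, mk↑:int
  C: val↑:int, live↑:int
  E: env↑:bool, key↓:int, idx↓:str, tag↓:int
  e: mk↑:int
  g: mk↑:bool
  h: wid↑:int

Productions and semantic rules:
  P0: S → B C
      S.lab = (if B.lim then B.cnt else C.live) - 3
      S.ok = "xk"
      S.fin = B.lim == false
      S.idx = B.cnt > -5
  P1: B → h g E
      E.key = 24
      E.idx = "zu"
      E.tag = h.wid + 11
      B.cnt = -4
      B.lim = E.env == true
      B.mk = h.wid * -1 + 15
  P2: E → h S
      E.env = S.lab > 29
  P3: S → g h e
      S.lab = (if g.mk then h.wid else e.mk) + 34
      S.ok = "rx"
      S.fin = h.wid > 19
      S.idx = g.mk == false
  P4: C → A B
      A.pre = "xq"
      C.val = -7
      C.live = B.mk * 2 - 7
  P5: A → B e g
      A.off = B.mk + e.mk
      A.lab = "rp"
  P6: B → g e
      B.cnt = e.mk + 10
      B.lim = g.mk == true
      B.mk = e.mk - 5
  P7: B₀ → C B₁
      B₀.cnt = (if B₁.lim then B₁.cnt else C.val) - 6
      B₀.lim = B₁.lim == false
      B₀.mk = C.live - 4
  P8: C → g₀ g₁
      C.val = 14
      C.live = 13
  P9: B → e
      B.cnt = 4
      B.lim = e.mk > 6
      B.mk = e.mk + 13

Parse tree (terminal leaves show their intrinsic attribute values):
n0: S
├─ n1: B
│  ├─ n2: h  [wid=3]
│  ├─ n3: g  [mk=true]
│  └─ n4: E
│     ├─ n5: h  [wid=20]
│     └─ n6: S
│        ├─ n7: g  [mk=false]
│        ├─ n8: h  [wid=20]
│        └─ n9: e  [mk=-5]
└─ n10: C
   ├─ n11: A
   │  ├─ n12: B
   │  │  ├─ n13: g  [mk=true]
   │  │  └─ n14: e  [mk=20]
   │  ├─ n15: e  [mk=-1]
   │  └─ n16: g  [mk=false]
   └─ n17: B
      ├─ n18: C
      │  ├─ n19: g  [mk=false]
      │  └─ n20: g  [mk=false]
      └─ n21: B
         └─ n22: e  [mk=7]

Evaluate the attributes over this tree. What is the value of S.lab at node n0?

1. n2.wid = 3  [terminal]
2. n3.mk = true  [terminal]
3. n4.key = 24  [24]
4. n4.idx = "zu"  ["zu"]
5. n4.tag = 14  [h.wid + 11]
6. n5.wid = 20  [terminal]
7. n7.mk = false  [terminal]
8. n8.wid = 20  [terminal]
9. n9.mk = -5  [terminal]
10. n6.lab = 29  [(if g.mk then h.wid else e.mk) + 34]
11. n6.ok = "rx"  ["rx"]
12. n6.fin = true  [h.wid > 19]
13. n6.idx = true  [g.mk == false]
14. n4.env = false  [S.lab > 29]
15. n1.cnt = -4  [-4]
16. n1.lim = false  [E.env == true]
17. n1.mk = 12  [h.wid * -1 + 15]
18. n11.pre = "xq"  ["xq"]
19. n13.mk = true  [terminal]
20. n14.mk = 20  [terminal]
21. n12.cnt = 30  [e.mk + 10]
22. n12.lim = true  [g.mk == true]
23. n12.mk = 15  [e.mk - 5]
24. n15.mk = -1  [terminal]
25. n16.mk = false  [terminal]
26. n11.off = 14  [B.mk + e.mk]
27. n11.lab = "rp"  ["rp"]
28. n19.mk = false  [terminal]
29. n20.mk = false  [terminal]
30. n18.val = 14  [14]
31. n18.live = 13  [13]
32. n22.mk = 7  [terminal]
33. n21.cnt = 4  [4]
34. n21.lim = true  [e.mk > 6]
35. n21.mk = 20  [e.mk + 13]
36. n17.cnt = -2  [(if B₁.lim then B₁.cnt else C.val) - 6]
37. n17.lim = false  [B₁.lim == false]
38. n17.mk = 9  [C.live - 4]
39. n10.val = -7  [-7]
40. n10.live = 11  [B.mk * 2 - 7]
41. n0.lab = 8  [(if B.lim then B.cnt else C.live) - 3]
42. n0.ok = "xk"  ["xk"]
43. n0.fin = true  [B.lim == false]
44. n0.idx = true  [B.cnt > -5]

8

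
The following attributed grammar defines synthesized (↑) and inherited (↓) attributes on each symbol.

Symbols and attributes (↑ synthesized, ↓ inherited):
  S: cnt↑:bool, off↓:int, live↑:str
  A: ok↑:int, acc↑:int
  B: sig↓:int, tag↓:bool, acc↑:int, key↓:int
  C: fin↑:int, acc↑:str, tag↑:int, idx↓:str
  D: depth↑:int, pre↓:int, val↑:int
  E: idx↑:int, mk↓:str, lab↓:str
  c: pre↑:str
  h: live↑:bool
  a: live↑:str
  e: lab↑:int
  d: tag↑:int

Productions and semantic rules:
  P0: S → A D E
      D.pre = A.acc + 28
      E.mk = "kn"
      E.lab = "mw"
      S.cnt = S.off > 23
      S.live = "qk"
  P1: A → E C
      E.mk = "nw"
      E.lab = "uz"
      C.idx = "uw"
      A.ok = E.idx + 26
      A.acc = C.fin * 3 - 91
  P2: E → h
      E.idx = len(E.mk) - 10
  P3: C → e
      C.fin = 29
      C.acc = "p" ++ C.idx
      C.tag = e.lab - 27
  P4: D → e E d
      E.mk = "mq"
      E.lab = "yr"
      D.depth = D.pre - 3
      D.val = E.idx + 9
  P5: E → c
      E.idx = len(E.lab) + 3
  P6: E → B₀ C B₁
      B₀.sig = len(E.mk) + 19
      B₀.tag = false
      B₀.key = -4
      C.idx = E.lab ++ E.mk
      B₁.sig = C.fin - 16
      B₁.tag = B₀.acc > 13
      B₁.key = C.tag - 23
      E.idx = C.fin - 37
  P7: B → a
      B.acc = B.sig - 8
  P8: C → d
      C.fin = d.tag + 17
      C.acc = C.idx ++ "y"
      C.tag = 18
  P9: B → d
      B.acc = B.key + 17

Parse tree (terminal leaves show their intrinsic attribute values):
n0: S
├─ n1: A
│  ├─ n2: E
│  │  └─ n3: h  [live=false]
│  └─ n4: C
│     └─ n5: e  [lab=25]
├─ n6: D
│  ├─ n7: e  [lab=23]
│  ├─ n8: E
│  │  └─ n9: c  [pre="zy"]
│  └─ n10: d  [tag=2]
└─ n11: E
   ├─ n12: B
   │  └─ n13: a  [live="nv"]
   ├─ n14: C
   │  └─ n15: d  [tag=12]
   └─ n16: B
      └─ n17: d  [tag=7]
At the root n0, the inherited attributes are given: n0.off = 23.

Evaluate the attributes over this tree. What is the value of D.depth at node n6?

1. n0.off = 23  [given at root]
2. n2.mk = "nw"  ["nw"]
3. n2.lab = "uz"  ["uz"]
4. n3.live = false  [terminal]
5. n2.idx = -8  [len(E.mk) - 10]
6. n4.idx = "uw"  ["uw"]
7. n5.lab = 25  [terminal]
8. n4.fin = 29  [29]
9. n4.acc = "puw"  ["p" ++ C.idx]
10. n4.tag = -2  [e.lab - 27]
11. n1.ok = 18  [E.idx + 26]
12. n1.acc = -4  [C.fin * 3 - 91]
13. n6.pre = 24  [A.acc + 28]
14. n7.lab = 23  [terminal]
15. n8.mk = "mq"  ["mq"]
16. n8.lab = "yr"  ["yr"]
17. n9.pre = "zy"  [terminal]
18. n8.idx = 5  [len(E.lab) + 3]
19. n10.tag = 2  [terminal]
20. n6.depth = 21  [D.pre - 3]
21. n6.val = 14  [E.idx + 9]
22. n11.mk = "kn"  ["kn"]
23. n11.lab = "mw"  ["mw"]
24. n12.sig = 21  [len(E.mk) + 19]
25. n12.tag = false  [false]
26. n12.key = -4  [-4]
27. n13.live = "nv"  [terminal]
28. n12.acc = 13  [B.sig - 8]
29. n14.idx = "mwkn"  [E.lab ++ E.mk]
30. n15.tag = 12  [terminal]
31. n14.fin = 29  [d.tag + 17]
32. n14.acc = "mwkny"  [C.idx ++ "y"]
33. n14.tag = 18  [18]
34. n16.sig = 13  [C.fin - 16]
35. n16.tag = false  [B₀.acc > 13]
36. n16.key = -5  [C.tag - 23]
37. n17.tag = 7  [terminal]
38. n16.acc = 12  [B.key + 17]
39. n11.idx = -8  [C.fin - 37]
40. n0.cnt = false  [S.off > 23]
41. n0.live = "qk"  ["qk"]

21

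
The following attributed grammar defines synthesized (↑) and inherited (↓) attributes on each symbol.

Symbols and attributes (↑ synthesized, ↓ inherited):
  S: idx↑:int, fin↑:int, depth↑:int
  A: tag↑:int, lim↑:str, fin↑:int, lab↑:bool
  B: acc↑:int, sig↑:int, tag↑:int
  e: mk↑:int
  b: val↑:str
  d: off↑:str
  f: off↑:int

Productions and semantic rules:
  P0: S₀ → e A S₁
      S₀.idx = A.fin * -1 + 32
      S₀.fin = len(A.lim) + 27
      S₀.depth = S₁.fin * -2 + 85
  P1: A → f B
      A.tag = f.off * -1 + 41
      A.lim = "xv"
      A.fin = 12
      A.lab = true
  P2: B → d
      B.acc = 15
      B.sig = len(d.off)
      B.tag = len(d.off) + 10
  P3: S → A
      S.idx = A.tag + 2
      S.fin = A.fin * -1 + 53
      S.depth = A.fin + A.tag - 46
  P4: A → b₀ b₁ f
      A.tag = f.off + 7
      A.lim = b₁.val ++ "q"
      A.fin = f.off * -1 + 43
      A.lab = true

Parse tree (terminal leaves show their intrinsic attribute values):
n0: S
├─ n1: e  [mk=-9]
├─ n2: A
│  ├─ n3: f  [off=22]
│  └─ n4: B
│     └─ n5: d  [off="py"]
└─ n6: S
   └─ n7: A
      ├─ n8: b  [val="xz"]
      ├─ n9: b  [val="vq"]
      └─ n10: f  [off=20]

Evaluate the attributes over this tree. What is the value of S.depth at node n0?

25

1. n1.mk = -9  [terminal]
2. n3.off = 22  [terminal]
3. n5.off = "py"  [terminal]
4. n4.acc = 15  [15]
5. n4.sig = 2  [len(d.off)]
6. n4.tag = 12  [len(d.off) + 10]
7. n2.tag = 19  [f.off * -1 + 41]
8. n2.lim = "xv"  ["xv"]
9. n2.fin = 12  [12]
10. n2.lab = true  [true]
11. n8.val = "xz"  [terminal]
12. n9.val = "vq"  [terminal]
13. n10.off = 20  [terminal]
14. n7.tag = 27  [f.off + 7]
15. n7.lim = "vqq"  [b₁.val ++ "q"]
16. n7.fin = 23  [f.off * -1 + 43]
17. n7.lab = true  [true]
18. n6.idx = 29  [A.tag + 2]
19. n6.fin = 30  [A.fin * -1 + 53]
20. n6.depth = 4  [A.fin + A.tag - 46]
21. n0.idx = 20  [A.fin * -1 + 32]
22. n0.fin = 29  [len(A.lim) + 27]
23. n0.depth = 25  [S₁.fin * -2 + 85]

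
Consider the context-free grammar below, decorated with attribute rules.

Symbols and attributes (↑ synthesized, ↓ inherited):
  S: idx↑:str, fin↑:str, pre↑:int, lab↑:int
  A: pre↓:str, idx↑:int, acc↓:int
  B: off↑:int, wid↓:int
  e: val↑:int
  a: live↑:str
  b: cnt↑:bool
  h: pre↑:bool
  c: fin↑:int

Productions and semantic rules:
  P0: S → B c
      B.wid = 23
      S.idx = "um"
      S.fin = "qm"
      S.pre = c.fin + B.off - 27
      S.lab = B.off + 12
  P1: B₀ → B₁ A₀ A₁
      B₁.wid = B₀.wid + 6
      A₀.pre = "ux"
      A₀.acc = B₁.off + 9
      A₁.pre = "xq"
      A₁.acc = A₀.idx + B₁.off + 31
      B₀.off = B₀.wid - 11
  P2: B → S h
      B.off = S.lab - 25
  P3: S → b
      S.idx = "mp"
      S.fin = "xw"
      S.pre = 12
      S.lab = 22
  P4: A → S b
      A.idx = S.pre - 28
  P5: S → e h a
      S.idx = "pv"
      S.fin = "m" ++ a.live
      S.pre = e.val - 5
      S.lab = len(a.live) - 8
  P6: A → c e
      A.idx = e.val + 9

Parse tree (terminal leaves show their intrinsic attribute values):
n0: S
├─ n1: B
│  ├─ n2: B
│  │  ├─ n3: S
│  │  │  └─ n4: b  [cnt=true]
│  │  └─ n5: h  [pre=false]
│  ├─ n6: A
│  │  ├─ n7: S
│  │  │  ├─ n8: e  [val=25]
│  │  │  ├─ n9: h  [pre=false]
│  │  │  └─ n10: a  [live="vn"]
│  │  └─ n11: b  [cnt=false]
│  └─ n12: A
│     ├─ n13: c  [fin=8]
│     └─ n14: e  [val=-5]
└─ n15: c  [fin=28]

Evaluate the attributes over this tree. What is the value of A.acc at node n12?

1. n1.wid = 23  [23]
2. n2.wid = 29  [B₀.wid + 6]
3. n4.cnt = true  [terminal]
4. n3.idx = "mp"  ["mp"]
5. n3.fin = "xw"  ["xw"]
6. n3.pre = 12  [12]
7. n3.lab = 22  [22]
8. n5.pre = false  [terminal]
9. n2.off = -3  [S.lab - 25]
10. n6.pre = "ux"  ["ux"]
11. n6.acc = 6  [B₁.off + 9]
12. n8.val = 25  [terminal]
13. n9.pre = false  [terminal]
14. n10.live = "vn"  [terminal]
15. n7.idx = "pv"  ["pv"]
16. n7.fin = "mvn"  ["m" ++ a.live]
17. n7.pre = 20  [e.val - 5]
18. n7.lab = -6  [len(a.live) - 8]
19. n11.cnt = false  [terminal]
20. n6.idx = -8  [S.pre - 28]
21. n12.pre = "xq"  ["xq"]
22. n12.acc = 20  [A₀.idx + B₁.off + 31]
23. n13.fin = 8  [terminal]
24. n14.val = -5  [terminal]
25. n12.idx = 4  [e.val + 9]
26. n1.off = 12  [B₀.wid - 11]
27. n15.fin = 28  [terminal]
28. n0.idx = "um"  ["um"]
29. n0.fin = "qm"  ["qm"]
30. n0.pre = 13  [c.fin + B.off - 27]
31. n0.lab = 24  [B.off + 12]

20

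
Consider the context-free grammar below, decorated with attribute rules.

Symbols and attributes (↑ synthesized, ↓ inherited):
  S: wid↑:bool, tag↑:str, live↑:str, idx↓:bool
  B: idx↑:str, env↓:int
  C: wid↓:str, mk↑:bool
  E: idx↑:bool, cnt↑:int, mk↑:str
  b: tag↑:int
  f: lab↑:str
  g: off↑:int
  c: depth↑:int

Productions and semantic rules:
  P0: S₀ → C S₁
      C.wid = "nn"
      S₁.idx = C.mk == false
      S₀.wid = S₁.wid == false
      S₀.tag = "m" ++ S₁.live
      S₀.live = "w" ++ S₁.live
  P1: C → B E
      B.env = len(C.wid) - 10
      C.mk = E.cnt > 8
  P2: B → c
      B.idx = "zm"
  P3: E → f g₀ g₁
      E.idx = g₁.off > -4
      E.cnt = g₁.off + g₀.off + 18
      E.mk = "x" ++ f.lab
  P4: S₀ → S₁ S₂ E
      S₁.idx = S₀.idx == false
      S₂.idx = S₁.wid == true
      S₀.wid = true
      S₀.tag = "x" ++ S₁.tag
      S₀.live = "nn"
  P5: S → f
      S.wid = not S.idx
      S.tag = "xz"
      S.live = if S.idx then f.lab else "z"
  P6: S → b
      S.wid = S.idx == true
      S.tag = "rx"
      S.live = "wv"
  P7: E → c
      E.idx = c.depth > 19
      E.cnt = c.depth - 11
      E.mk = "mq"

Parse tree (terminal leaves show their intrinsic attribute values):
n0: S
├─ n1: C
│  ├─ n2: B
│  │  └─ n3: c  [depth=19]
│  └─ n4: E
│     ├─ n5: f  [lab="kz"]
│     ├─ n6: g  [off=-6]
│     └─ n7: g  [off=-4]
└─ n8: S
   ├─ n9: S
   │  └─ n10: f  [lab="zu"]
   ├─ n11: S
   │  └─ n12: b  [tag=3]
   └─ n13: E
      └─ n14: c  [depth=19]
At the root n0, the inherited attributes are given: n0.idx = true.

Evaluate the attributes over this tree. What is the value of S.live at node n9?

1. n0.idx = true  [given at root]
2. n1.wid = "nn"  ["nn"]
3. n2.env = -8  [len(C.wid) - 10]
4. n3.depth = 19  [terminal]
5. n2.idx = "zm"  ["zm"]
6. n5.lab = "kz"  [terminal]
7. n6.off = -6  [terminal]
8. n7.off = -4  [terminal]
9. n4.idx = false  [g₁.off > -4]
10. n4.cnt = 8  [g₁.off + g₀.off + 18]
11. n4.mk = "xkz"  ["x" ++ f.lab]
12. n1.mk = false  [E.cnt > 8]
13. n8.idx = true  [C.mk == false]
14. n9.idx = false  [S₀.idx == false]
15. n10.lab = "zu"  [terminal]
16. n9.wid = true  [not S.idx]
17. n9.tag = "xz"  ["xz"]
18. n9.live = "z"  [if S.idx then f.lab else "z"]
19. n11.idx = true  [S₁.wid == true]
20. n12.tag = 3  [terminal]
21. n11.wid = true  [S.idx == true]
22. n11.tag = "rx"  ["rx"]
23. n11.live = "wv"  ["wv"]
24. n14.depth = 19  [terminal]
25. n13.idx = false  [c.depth > 19]
26. n13.cnt = 8  [c.depth - 11]
27. n13.mk = "mq"  ["mq"]
28. n8.wid = true  [true]
29. n8.tag = "xxz"  ["x" ++ S₁.tag]
30. n8.live = "nn"  ["nn"]
31. n0.wid = false  [S₁.wid == false]
32. n0.tag = "mnn"  ["m" ++ S₁.live]
33. n0.live = "wnn"  ["w" ++ S₁.live]

"z"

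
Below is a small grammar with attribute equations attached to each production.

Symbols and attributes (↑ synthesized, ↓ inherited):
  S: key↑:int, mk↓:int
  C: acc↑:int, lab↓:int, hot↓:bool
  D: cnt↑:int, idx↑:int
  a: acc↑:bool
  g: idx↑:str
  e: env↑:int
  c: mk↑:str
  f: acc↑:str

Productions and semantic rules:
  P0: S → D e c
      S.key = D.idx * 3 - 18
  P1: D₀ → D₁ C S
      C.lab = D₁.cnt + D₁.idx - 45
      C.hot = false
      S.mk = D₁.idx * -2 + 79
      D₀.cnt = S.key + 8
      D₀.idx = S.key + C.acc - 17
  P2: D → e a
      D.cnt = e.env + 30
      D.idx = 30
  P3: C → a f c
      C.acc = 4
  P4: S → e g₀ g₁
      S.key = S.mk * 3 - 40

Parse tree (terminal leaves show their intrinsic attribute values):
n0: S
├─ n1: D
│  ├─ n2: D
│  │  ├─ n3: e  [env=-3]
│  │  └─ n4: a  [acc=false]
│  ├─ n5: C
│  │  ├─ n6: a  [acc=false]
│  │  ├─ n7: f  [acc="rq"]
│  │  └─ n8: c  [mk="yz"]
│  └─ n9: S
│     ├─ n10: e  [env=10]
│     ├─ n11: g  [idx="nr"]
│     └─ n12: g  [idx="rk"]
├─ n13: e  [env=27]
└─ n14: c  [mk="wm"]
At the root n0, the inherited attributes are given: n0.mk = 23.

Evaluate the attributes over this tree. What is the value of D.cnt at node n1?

25

1. n0.mk = 23  [given at root]
2. n3.env = -3  [terminal]
3. n4.acc = false  [terminal]
4. n2.cnt = 27  [e.env + 30]
5. n2.idx = 30  [30]
6. n5.lab = 12  [D₁.cnt + D₁.idx - 45]
7. n5.hot = false  [false]
8. n6.acc = false  [terminal]
9. n7.acc = "rq"  [terminal]
10. n8.mk = "yz"  [terminal]
11. n5.acc = 4  [4]
12. n9.mk = 19  [D₁.idx * -2 + 79]
13. n10.env = 10  [terminal]
14. n11.idx = "nr"  [terminal]
15. n12.idx = "rk"  [terminal]
16. n9.key = 17  [S.mk * 3 - 40]
17. n1.cnt = 25  [S.key + 8]
18. n1.idx = 4  [S.key + C.acc - 17]
19. n13.env = 27  [terminal]
20. n14.mk = "wm"  [terminal]
21. n0.key = -6  [D.idx * 3 - 18]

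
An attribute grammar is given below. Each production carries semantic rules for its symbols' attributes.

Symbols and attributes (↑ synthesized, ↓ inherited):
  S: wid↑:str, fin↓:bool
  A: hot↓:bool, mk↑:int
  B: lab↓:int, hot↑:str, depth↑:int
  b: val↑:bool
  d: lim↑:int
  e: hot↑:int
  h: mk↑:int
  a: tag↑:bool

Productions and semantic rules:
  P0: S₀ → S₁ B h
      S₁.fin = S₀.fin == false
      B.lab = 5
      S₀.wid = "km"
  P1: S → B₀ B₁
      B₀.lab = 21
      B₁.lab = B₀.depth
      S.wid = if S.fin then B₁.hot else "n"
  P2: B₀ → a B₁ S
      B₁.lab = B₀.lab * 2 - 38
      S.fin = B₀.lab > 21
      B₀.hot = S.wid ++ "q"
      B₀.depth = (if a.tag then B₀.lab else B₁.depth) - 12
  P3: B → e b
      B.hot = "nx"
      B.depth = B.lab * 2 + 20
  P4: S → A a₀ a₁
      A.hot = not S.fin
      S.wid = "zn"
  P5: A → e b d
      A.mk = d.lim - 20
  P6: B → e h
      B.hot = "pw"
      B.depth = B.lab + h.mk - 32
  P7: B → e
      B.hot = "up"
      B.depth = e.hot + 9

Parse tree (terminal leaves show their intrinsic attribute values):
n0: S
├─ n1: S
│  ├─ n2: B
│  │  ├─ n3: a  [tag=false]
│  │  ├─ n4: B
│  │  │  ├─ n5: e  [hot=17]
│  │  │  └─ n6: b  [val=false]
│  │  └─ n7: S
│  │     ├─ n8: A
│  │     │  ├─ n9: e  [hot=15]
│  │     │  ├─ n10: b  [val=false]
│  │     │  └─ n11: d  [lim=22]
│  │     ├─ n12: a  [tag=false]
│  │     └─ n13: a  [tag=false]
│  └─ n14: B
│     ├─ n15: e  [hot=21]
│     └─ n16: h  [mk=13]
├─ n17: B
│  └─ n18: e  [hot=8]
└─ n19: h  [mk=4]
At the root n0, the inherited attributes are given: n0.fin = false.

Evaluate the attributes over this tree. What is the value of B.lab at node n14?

1. n0.fin = false  [given at root]
2. n1.fin = true  [S₀.fin == false]
3. n2.lab = 21  [21]
4. n3.tag = false  [terminal]
5. n4.lab = 4  [B₀.lab * 2 - 38]
6. n5.hot = 17  [terminal]
7. n6.val = false  [terminal]
8. n4.hot = "nx"  ["nx"]
9. n4.depth = 28  [B.lab * 2 + 20]
10. n7.fin = false  [B₀.lab > 21]
11. n8.hot = true  [not S.fin]
12. n9.hot = 15  [terminal]
13. n10.val = false  [terminal]
14. n11.lim = 22  [terminal]
15. n8.mk = 2  [d.lim - 20]
16. n12.tag = false  [terminal]
17. n13.tag = false  [terminal]
18. n7.wid = "zn"  ["zn"]
19. n2.hot = "znq"  [S.wid ++ "q"]
20. n2.depth = 16  [(if a.tag then B₀.lab else B₁.depth) - 12]
21. n14.lab = 16  [B₀.depth]
22. n15.hot = 21  [terminal]
23. n16.mk = 13  [terminal]
24. n14.hot = "pw"  ["pw"]
25. n14.depth = -3  [B.lab + h.mk - 32]
26. n1.wid = "pw"  [if S.fin then B₁.hot else "n"]
27. n17.lab = 5  [5]
28. n18.hot = 8  [terminal]
29. n17.hot = "up"  ["up"]
30. n17.depth = 17  [e.hot + 9]
31. n19.mk = 4  [terminal]
32. n0.wid = "km"  ["km"]

16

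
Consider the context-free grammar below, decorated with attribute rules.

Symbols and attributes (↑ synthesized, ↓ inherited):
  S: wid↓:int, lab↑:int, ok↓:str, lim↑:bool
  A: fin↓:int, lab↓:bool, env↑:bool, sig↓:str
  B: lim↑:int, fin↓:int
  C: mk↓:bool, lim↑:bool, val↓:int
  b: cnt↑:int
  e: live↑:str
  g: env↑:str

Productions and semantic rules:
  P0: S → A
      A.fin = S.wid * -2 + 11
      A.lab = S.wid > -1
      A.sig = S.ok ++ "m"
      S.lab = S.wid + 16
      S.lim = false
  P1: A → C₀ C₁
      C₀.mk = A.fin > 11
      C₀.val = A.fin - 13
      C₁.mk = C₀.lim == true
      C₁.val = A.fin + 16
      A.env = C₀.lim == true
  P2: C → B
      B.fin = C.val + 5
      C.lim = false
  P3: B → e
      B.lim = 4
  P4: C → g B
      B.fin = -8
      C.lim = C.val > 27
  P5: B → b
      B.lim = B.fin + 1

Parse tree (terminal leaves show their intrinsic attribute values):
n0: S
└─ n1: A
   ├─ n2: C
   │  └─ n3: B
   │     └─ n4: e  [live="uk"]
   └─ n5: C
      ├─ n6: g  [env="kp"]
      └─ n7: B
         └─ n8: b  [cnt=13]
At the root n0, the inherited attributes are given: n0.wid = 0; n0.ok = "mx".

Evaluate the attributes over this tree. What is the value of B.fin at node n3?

1. n0.wid = 0  [given at root]
2. n0.ok = "mx"  [given at root]
3. n1.fin = 11  [S.wid * -2 + 11]
4. n1.lab = true  [S.wid > -1]
5. n1.sig = "mxm"  [S.ok ++ "m"]
6. n2.mk = false  [A.fin > 11]
7. n2.val = -2  [A.fin - 13]
8. n3.fin = 3  [C.val + 5]
9. n4.live = "uk"  [terminal]
10. n3.lim = 4  [4]
11. n2.lim = false  [false]
12. n5.mk = false  [C₀.lim == true]
13. n5.val = 27  [A.fin + 16]
14. n6.env = "kp"  [terminal]
15. n7.fin = -8  [-8]
16. n8.cnt = 13  [terminal]
17. n7.lim = -7  [B.fin + 1]
18. n5.lim = false  [C.val > 27]
19. n1.env = false  [C₀.lim == true]
20. n0.lab = 16  [S.wid + 16]
21. n0.lim = false  [false]

3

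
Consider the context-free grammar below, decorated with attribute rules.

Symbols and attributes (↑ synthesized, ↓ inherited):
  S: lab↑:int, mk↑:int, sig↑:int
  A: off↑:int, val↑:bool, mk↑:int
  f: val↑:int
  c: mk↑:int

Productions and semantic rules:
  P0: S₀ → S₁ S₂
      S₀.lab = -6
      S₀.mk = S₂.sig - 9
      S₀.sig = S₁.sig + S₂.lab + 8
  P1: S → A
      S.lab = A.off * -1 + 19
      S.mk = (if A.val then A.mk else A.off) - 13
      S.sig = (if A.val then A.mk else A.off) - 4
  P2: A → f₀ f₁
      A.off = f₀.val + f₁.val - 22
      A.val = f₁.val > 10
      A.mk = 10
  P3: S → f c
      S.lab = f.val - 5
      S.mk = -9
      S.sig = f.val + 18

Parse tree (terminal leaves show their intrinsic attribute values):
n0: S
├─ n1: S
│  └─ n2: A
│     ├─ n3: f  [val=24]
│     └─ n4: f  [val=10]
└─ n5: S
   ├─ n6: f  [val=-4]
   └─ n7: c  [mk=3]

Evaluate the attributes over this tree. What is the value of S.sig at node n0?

1. n3.val = 24  [terminal]
2. n4.val = 10  [terminal]
3. n2.off = 12  [f₀.val + f₁.val - 22]
4. n2.val = false  [f₁.val > 10]
5. n2.mk = 10  [10]
6. n1.lab = 7  [A.off * -1 + 19]
7. n1.mk = -1  [(if A.val then A.mk else A.off) - 13]
8. n1.sig = 8  [(if A.val then A.mk else A.off) - 4]
9. n6.val = -4  [terminal]
10. n7.mk = 3  [terminal]
11. n5.lab = -9  [f.val - 5]
12. n5.mk = -9  [-9]
13. n5.sig = 14  [f.val + 18]
14. n0.lab = -6  [-6]
15. n0.mk = 5  [S₂.sig - 9]
16. n0.sig = 7  [S₁.sig + S₂.lab + 8]

7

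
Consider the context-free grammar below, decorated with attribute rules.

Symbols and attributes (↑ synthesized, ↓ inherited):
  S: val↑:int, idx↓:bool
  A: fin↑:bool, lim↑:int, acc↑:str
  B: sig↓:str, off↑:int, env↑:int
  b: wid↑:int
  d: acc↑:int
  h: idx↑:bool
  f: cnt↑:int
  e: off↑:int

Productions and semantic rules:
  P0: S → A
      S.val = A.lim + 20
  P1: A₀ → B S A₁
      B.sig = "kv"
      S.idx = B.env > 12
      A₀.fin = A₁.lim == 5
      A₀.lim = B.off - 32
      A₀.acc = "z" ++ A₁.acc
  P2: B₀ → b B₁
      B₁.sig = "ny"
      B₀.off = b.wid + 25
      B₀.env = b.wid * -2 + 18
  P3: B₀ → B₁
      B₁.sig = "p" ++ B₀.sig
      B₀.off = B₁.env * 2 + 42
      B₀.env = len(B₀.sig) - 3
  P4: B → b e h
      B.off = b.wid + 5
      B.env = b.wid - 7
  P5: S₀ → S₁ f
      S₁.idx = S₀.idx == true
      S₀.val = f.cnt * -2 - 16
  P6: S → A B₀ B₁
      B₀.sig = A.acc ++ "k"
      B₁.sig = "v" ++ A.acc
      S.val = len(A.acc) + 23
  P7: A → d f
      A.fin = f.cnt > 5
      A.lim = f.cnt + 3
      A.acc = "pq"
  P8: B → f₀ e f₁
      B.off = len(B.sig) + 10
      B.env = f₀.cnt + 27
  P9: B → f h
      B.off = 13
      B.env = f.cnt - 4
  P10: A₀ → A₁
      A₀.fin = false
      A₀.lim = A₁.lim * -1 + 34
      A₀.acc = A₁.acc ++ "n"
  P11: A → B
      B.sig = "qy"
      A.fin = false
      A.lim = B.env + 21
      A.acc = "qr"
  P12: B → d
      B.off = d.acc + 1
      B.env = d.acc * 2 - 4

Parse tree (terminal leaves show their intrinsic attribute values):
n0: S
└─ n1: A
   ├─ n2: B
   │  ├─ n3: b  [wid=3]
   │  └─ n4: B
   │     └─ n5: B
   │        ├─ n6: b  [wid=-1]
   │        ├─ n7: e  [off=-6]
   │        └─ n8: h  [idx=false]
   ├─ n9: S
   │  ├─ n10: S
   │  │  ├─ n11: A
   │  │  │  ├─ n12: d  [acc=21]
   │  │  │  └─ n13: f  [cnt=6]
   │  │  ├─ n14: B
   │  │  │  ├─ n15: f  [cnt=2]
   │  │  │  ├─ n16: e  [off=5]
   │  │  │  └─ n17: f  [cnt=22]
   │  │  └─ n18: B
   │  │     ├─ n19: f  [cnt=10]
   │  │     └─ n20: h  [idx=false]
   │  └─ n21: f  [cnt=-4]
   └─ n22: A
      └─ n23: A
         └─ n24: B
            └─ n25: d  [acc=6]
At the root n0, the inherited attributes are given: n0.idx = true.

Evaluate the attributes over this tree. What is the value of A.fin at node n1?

true

1. n0.idx = true  [given at root]
2. n2.sig = "kv"  ["kv"]
3. n3.wid = 3  [terminal]
4. n4.sig = "ny"  ["ny"]
5. n5.sig = "pny"  ["p" ++ B₀.sig]
6. n6.wid = -1  [terminal]
7. n7.off = -6  [terminal]
8. n8.idx = false  [terminal]
9. n5.off = 4  [b.wid + 5]
10. n5.env = -8  [b.wid - 7]
11. n4.off = 26  [B₁.env * 2 + 42]
12. n4.env = -1  [len(B₀.sig) - 3]
13. n2.off = 28  [b.wid + 25]
14. n2.env = 12  [b.wid * -2 + 18]
15. n9.idx = false  [B.env > 12]
16. n10.idx = false  [S₀.idx == true]
17. n12.acc = 21  [terminal]
18. n13.cnt = 6  [terminal]
19. n11.fin = true  [f.cnt > 5]
20. n11.lim = 9  [f.cnt + 3]
21. n11.acc = "pq"  ["pq"]
22. n14.sig = "pqk"  [A.acc ++ "k"]
23. n15.cnt = 2  [terminal]
24. n16.off = 5  [terminal]
25. n17.cnt = 22  [terminal]
26. n14.off = 13  [len(B.sig) + 10]
27. n14.env = 29  [f₀.cnt + 27]
28. n18.sig = "vpq"  ["v" ++ A.acc]
29. n19.cnt = 10  [terminal]
30. n20.idx = false  [terminal]
31. n18.off = 13  [13]
32. n18.env = 6  [f.cnt - 4]
33. n10.val = 25  [len(A.acc) + 23]
34. n21.cnt = -4  [terminal]
35. n9.val = -8  [f.cnt * -2 - 16]
36. n24.sig = "qy"  ["qy"]
37. n25.acc = 6  [terminal]
38. n24.off = 7  [d.acc + 1]
39. n24.env = 8  [d.acc * 2 - 4]
40. n23.fin = false  [false]
41. n23.lim = 29  [B.env + 21]
42. n23.acc = "qr"  ["qr"]
43. n22.fin = false  [false]
44. n22.lim = 5  [A₁.lim * -1 + 34]
45. n22.acc = "qrn"  [A₁.acc ++ "n"]
46. n1.fin = true  [A₁.lim == 5]
47. n1.lim = -4  [B.off - 32]
48. n1.acc = "zqrn"  ["z" ++ A₁.acc]
49. n0.val = 16  [A.lim + 20]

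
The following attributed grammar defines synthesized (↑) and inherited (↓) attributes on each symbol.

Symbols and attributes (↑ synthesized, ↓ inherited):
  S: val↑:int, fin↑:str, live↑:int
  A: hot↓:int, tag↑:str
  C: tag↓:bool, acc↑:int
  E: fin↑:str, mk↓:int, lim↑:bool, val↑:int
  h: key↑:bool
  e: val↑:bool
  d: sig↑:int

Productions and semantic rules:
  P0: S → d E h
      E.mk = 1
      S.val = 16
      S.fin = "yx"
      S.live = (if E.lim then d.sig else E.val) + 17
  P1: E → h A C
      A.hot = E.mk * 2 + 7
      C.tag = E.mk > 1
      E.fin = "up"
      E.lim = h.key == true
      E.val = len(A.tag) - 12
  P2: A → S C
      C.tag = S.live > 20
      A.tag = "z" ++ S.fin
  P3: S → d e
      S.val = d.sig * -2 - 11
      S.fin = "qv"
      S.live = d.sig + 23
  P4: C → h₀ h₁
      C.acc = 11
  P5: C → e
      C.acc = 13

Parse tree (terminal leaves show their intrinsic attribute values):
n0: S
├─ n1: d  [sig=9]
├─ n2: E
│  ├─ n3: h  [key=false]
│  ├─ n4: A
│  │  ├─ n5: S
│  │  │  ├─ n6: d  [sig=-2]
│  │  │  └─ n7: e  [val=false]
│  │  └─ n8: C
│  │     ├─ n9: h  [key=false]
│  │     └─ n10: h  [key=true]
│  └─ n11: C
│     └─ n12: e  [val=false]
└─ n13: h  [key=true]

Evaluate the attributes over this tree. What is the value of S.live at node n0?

1. n1.sig = 9  [terminal]
2. n2.mk = 1  [1]
3. n3.key = false  [terminal]
4. n4.hot = 9  [E.mk * 2 + 7]
5. n6.sig = -2  [terminal]
6. n7.val = false  [terminal]
7. n5.val = -7  [d.sig * -2 - 11]
8. n5.fin = "qv"  ["qv"]
9. n5.live = 21  [d.sig + 23]
10. n8.tag = true  [S.live > 20]
11. n9.key = false  [terminal]
12. n10.key = true  [terminal]
13. n8.acc = 11  [11]
14. n4.tag = "zqv"  ["z" ++ S.fin]
15. n11.tag = false  [E.mk > 1]
16. n12.val = false  [terminal]
17. n11.acc = 13  [13]
18. n2.fin = "up"  ["up"]
19. n2.lim = false  [h.key == true]
20. n2.val = -9  [len(A.tag) - 12]
21. n13.key = true  [terminal]
22. n0.val = 16  [16]
23. n0.fin = "yx"  ["yx"]
24. n0.live = 8  [(if E.lim then d.sig else E.val) + 17]

8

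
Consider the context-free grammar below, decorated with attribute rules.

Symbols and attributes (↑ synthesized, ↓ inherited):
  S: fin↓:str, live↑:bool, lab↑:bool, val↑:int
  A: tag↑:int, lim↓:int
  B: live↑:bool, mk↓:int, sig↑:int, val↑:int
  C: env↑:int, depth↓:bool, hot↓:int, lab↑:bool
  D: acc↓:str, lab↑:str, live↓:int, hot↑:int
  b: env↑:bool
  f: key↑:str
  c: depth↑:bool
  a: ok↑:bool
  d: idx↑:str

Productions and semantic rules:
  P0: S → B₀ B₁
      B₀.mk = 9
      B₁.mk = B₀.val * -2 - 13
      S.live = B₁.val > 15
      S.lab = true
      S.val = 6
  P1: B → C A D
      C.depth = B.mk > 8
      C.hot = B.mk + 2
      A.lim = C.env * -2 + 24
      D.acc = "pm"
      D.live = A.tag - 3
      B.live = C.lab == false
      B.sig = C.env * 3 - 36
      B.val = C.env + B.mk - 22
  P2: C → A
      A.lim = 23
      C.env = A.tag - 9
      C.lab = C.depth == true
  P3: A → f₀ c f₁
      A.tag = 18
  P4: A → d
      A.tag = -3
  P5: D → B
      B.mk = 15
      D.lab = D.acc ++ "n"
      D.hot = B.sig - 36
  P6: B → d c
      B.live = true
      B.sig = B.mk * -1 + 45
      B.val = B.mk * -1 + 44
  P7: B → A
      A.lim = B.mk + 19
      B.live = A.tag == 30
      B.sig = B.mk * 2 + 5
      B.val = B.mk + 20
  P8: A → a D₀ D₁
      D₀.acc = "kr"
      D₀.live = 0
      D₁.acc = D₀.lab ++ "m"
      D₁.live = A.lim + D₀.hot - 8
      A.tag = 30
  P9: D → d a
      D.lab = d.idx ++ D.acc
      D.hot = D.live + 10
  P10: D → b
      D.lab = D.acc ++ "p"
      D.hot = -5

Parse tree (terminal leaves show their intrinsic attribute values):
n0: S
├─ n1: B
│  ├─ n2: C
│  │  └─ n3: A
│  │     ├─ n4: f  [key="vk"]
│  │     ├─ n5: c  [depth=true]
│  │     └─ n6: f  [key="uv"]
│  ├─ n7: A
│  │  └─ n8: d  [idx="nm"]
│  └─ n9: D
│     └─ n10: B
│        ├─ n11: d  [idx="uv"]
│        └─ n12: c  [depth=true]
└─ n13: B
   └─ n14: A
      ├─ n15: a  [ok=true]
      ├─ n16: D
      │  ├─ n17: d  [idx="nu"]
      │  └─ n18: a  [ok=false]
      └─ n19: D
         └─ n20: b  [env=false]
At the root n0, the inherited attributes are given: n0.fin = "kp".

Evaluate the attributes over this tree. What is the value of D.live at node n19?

16

1. n0.fin = "kp"  [given at root]
2. n1.mk = 9  [9]
3. n2.depth = true  [B.mk > 8]
4. n2.hot = 11  [B.mk + 2]
5. n3.lim = 23  [23]
6. n4.key = "vk"  [terminal]
7. n5.depth = true  [terminal]
8. n6.key = "uv"  [terminal]
9. n3.tag = 18  [18]
10. n2.env = 9  [A.tag - 9]
11. n2.lab = true  [C.depth == true]
12. n7.lim = 6  [C.env * -2 + 24]
13. n8.idx = "nm"  [terminal]
14. n7.tag = -3  [-3]
15. n9.acc = "pm"  ["pm"]
16. n9.live = -6  [A.tag - 3]
17. n10.mk = 15  [15]
18. n11.idx = "uv"  [terminal]
19. n12.depth = true  [terminal]
20. n10.live = true  [true]
21. n10.sig = 30  [B.mk * -1 + 45]
22. n10.val = 29  [B.mk * -1 + 44]
23. n9.lab = "pmn"  [D.acc ++ "n"]
24. n9.hot = -6  [B.sig - 36]
25. n1.live = false  [C.lab == false]
26. n1.sig = -9  [C.env * 3 - 36]
27. n1.val = -4  [C.env + B.mk - 22]
28. n13.mk = -5  [B₀.val * -2 - 13]
29. n14.lim = 14  [B.mk + 19]
30. n15.ok = true  [terminal]
31. n16.acc = "kr"  ["kr"]
32. n16.live = 0  [0]
33. n17.idx = "nu"  [terminal]
34. n18.ok = false  [terminal]
35. n16.lab = "nukr"  [d.idx ++ D.acc]
36. n16.hot = 10  [D.live + 10]
37. n19.acc = "nukrm"  [D₀.lab ++ "m"]
38. n19.live = 16  [A.lim + D₀.hot - 8]
39. n20.env = false  [terminal]
40. n19.lab = "nukrmp"  [D.acc ++ "p"]
41. n19.hot = -5  [-5]
42. n14.tag = 30  [30]
43. n13.live = true  [A.tag == 30]
44. n13.sig = -5  [B.mk * 2 + 5]
45. n13.val = 15  [B.mk + 20]
46. n0.live = false  [B₁.val > 15]
47. n0.lab = true  [true]
48. n0.val = 6  [6]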